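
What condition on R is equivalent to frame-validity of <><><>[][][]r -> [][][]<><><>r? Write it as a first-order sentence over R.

This is a Sahlqvist (Geach-type) schema ◇^3□^3r → □^3◇^3r.
First-order correspondent: forall x forall y forall z ((x R^3 y & x R^3 z) -> exists w (y R^3 w & z R^3 w)).

forall x forall y forall z ((x R^3 y & x R^3 z) -> exists w (y R^3 w & z R^3 w))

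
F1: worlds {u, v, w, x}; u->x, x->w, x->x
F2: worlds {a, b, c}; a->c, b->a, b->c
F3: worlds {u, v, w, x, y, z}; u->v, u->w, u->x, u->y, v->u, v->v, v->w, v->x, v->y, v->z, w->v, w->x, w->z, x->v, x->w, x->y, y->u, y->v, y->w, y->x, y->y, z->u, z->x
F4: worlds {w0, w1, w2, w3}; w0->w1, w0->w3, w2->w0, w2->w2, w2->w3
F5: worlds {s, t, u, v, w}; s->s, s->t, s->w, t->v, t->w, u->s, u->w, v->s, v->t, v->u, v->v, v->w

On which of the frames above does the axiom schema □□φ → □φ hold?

F1, F5

The schema corresponds to density: ∀x ∀y (Rxy → ∃z (Rxz ∧ Rzy)).
F1: ✓.
F2: fails — Rac but no z with Raz and Rzc.
F3: fails — Rzu but no t with Rzt and Rtu.
F4: fails — Rw0w1 but no z with Rw0z and Rzw1.
F5: ✓.
Valid on: F1, F5.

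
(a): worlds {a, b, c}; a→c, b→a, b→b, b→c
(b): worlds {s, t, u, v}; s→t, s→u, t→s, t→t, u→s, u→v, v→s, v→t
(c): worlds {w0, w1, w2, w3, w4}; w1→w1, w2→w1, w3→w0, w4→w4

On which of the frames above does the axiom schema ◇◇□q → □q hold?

(c)

Frame correspondent (Sahlqvist): ∀x ∀y ∀z ((xR²y ∧ xRz) → ∃w (yRw ∧ z = w)) — i.e. a generalized confluence (Geach) condition.
(a): fails — bR²a, bRa but no w with aRw and a=w.
(b): fails — sR²t, sRu but no w with tRw and u=w.
(c): satisfies the condition.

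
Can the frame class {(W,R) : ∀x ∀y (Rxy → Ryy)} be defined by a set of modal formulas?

This is a Sahlqvist condition; the T□ axiom □(□r → r) defines it.
Suppose □(□r→r) is valid. Take Rxy and set V(r)={w : Ryw}. Then at y, □r holds; since □(□r→r) at x, □r→r at y, so r at y, i.e. Ryy.

Yes, by □(□r → r)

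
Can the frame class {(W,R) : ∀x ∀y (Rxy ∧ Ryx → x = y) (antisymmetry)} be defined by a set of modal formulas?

Any modally definable frame class is closed under surjective bounded morphisms.
The 4-cycle (worlds a,b,c,d with a→b→c→d→a) is antisymmetric. Sending even-indexed worlds to s and odd-indexed worlds to t is a surjective bounded morphism onto the two-world frame with s↔t, which is not antisymmetric.
So the class is not modally definable.

Not definable by any modal formula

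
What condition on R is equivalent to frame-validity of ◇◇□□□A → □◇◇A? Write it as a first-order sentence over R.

This is a Sahlqvist (Geach-type) schema ◇^2□^3A → □^1◇^2A.
Minimal-valuation argument: fix x; take any y with xR^2y and any z with xR^1z. Set V(A) to the set of worlds R-reachable from y in exactly 3 steps. Then □^3A holds at y, so the antecedent holds at x; validity forces ◇^2A at z, giving a w with zR^2w and yR^3w.
First-order correspondent: ∀x ∀y ∀z ((xR²y ∧ xRz) → ∃w (yR³w ∧ zR²w)).

∀x ∀y ∀z ((xR²y ∧ xRz) → ∃w (yR³w ∧ zR²w))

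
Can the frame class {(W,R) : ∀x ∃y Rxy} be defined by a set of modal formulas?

Yes, by □q → ◇q

Yes: it is seriality, defined by the D schema □q → ◇q.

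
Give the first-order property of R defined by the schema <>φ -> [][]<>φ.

This is a Sahlqvist (Geach-type) schema ◇^1□^0φ → □^2◇^1φ.
First-order correspondent: forall x forall y forall z ((xRy & x R^2 z) -> exists w (y = w & zRw)).

forall x forall y forall z ((xRy & x R^2 z) -> exists w (y = w & zRw))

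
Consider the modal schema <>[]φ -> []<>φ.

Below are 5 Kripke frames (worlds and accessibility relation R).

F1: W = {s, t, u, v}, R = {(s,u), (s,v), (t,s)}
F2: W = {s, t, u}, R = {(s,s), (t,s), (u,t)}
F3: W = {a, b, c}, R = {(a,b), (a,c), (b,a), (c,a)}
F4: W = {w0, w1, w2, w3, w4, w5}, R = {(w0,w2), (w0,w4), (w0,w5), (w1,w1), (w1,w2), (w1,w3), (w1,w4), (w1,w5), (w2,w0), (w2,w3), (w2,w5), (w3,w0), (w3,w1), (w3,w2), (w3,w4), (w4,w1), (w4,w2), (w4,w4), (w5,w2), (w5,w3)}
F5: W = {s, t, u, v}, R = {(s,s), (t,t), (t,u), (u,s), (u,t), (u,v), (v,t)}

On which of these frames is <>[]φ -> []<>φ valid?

F2, F3

Frame correspondent (Sahlqvist): forall x forall y forall z (Rxy & Rxz -> exists w (Ryw & Rzw)) — i.e. convergence.
F1: fails — Rsu and Rsu but u and u have no common successor.
F2: holds.
F3: holds.
F4: fails — Rw0w4 and Rw0w2 but w4 and w2 have no common successor.
F5: fails — Ruv and Rus but v and s have no common successor.
Valid on: F2, F3.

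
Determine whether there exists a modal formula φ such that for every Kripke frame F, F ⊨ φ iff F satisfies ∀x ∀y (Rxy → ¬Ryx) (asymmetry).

Modal frame validity is preserved under surjective bounded morphisms.
The 3-cycle (worlds 0,1,2 with 0→1→2→0) is asymmetric. Mapping every world to a single reflexive point • is a surjective bounded morphism, and the reflexive point is not asymmetric (R•• but asymmetry requires ¬R••).
Hence asymmetry is not modally definable.

No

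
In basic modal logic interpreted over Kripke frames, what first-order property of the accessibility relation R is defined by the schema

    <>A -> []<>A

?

the Euclidean property: forall x forall y forall z (Rxy & Rxz -> Ryz)

Suppose ◇A→□◇A is valid. Take Rxy, Rxz and set V(A)={y}. Then ◇A at x, so □◇A at x, so ◇A at z, so some w with Rzw has A; w=y, i.e. Rzy. By symmetry of the argument, Ryz.
Conversely, on a frame with the Euclidean property the schema holds at every world under every valuation.
So the correspondent is the Euclidean property.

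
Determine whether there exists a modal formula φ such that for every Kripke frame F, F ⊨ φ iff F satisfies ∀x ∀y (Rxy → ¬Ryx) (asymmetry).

No — not modally definable

Modal frame validity is preserved under surjective bounded morphisms.
The 5-cycle (worlds w0,w1,w2,w3,w4 with w0→w1→w2→w3→w4→w0) is asymmetric. Mapping every world to a single reflexive point • is a surjective bounded morphism, and the reflexive point is not asymmetric (R•• but asymmetry requires ¬R••).
Hence asymmetry is not modally definable.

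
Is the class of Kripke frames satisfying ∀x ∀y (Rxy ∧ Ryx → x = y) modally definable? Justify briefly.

Any modally definable frame class is closed under surjective bounded morphisms.
The 4-cycle (worlds a,b,c,d with a→b→c→d→a) is antisymmetric. Sending even-indexed worlds to s and odd-indexed worlds to t is a surjective bounded morphism onto the two-world frame with s↔t, which is not antisymmetric.
Hence antisymmetry is not modally definable.

Not definable by any modal formula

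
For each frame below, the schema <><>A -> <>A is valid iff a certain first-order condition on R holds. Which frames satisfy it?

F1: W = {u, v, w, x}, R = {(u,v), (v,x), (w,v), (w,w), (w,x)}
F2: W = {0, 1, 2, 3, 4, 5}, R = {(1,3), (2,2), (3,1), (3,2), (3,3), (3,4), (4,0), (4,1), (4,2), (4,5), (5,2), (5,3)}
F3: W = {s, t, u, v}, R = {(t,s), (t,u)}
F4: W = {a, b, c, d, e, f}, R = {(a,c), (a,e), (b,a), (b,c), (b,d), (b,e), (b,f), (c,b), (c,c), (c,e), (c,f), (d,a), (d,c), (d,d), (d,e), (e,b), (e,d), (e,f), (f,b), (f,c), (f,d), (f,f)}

F3

The schema corresponds to a generalized confluence (Geach) condition: forall x forall y (x R^2 y -> exists w (y = w & xRw)).
F1: fails — uR²x but no t with x=t and uRt.
F2: fails — 1R²1 but no w with 1=w and 1Rw.
F3: condition met.
F4: fails — aR²b but no w with b=w and aRw.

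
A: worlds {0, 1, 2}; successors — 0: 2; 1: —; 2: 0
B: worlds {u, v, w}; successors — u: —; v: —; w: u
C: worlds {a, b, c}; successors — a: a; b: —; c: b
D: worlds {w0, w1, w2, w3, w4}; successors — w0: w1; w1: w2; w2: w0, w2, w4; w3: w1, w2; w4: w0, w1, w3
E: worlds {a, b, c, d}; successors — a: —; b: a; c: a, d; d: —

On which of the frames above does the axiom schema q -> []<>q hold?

Frame correspondent (Sahlqvist): forall x forall y (Rxy -> Ryx) — i.e. symmetry.
A: holds.
B: fails — Rwu but not Ruw.
C: fails — Rcb but not Rbc.
D: fails — Rw1w2 but not Rw2w1.
E: fails — Rca but not Rac.
Valid on: A.

A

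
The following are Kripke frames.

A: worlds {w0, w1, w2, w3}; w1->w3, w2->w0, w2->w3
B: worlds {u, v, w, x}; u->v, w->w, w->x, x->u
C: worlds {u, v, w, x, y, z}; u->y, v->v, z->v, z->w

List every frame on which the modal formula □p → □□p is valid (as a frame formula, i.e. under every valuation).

A, C

Frame correspondent (Sahlqvist): ∀x ∀y ∀z (Rxy ∧ Ryz → Rxz) — i.e. transitivity.
A: ✓.
B: fails — Rxu and Ruv but not Rxv.
C: ✓.
Valid on: A, C.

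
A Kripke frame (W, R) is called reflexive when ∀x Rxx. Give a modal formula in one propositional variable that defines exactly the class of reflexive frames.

The condition is reflexivity. The T schema □s → s defines it.
Suppose □s→s is valid. At any x set V(s)={w : Rxw}. Then □s holds at x, so s holds at x, i.e. Rxx.

□s → s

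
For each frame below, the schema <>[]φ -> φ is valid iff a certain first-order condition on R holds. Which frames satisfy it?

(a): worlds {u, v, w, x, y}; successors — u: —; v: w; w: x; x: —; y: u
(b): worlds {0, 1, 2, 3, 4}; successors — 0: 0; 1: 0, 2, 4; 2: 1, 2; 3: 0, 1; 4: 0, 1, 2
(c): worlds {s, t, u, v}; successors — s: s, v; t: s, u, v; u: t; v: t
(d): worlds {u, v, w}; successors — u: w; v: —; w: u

The schema corresponds to symmetry: forall x forall y (Rxy -> Ryx).
(a): fails — Ryu but not Ruy.
(b): fails — R10 but not R01.
(c): fails — Rts but not Rst.
(d): holds.

(d)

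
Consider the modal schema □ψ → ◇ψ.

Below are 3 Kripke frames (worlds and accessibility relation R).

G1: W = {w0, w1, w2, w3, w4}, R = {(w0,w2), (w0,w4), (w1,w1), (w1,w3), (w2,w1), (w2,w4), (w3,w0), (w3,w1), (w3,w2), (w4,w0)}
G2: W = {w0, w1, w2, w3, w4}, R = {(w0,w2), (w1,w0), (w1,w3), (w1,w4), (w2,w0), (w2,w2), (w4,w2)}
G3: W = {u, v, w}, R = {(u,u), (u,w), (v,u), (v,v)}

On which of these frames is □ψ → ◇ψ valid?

G1

Frame correspondent (Sahlqvist): ∀x ∃y Rxy — i.e. seriality.
G1: condition met.
G2: fails — world w3 has no successor.
G3: fails — world w has no successor.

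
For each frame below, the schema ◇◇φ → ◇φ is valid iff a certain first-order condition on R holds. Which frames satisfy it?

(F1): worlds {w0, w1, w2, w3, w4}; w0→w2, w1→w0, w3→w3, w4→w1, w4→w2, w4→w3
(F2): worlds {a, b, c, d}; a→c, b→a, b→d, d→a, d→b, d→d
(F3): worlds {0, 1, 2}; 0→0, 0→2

(F3)

The schema corresponds to transitivity: ∀x ∀y ∀z (Rxy ∧ Ryz → Rxz).
(F1): fails — Rw1w0 and Rw0w2 but not Rw1w2.
(F2): fails — Rba and Rac but not Rbc.
(F3): condition met.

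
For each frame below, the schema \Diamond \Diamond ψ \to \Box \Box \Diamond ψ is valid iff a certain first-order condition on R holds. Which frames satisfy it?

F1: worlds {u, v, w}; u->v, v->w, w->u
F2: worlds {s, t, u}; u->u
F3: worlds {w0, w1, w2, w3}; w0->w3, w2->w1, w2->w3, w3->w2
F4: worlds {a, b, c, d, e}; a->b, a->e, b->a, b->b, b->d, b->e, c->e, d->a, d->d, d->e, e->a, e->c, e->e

F2

The schema corresponds to a generalized confluence (Geach) condition: \forall x \forall y \forall z ((x R^2 y \wedge x R^2 z) \to \exists w (y = w \wedge zRw)).
F1: fails — uR²w, uR²w but no t with w=t and wRt.
F2: ✓.
F3: fails — w0R²w2, w0R²w2 but no w with w2=w and w2Rw.
F4: fails — aR²a, aR²a but no w with a=w and aRw.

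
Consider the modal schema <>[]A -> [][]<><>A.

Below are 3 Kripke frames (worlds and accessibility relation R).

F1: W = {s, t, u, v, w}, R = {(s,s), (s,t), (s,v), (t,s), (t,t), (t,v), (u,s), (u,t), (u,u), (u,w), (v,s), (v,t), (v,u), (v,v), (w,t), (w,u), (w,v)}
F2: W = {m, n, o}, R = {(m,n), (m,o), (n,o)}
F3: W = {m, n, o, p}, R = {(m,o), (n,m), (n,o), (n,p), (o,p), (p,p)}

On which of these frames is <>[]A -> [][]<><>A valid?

F1

The schema corresponds to a generalized confluence (Geach) condition: forall x forall y forall z ((xRy & x R^2 z) -> exists w (yRw & z R^2 w)).
F1: holds.
F2: fails — mRn, mR²o but no w with nRw and oR²w.
F3: fails — nRm, nR²o but no w with mRw and oR²w.
Valid on: F1.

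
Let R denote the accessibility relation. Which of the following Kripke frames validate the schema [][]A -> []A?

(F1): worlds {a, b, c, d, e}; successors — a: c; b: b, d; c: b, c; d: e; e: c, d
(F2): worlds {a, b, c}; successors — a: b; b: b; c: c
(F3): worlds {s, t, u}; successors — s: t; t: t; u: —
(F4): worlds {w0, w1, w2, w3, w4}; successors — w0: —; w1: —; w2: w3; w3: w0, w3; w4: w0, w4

(F2), (F3), (F4)

This is the axiom for density; its first-order frame correspondent is forall x forall y (Rxy -> exists z (Rxz & Rzy)).
(F1): fails — Rde but no z with Rdz and Rze.
(F2): satisfies the condition.
(F3): satisfies the condition.
(F4): satisfies the condition.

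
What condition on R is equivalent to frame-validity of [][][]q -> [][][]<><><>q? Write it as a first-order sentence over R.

This is a Sahlqvist (Geach-type) schema ◇^0□^3q → □^3◇^3q.
First-order correspondent: forall x forall z (x R^3 z -> exists w (x R^3 w & z R^3 w)).

forall x forall z (x R^3 z -> exists w (x R^3 w & z R^3 w))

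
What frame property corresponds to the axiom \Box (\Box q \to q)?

Suppose □(□q→q) is valid. Take Rxy and set V(q)={w : Ryw}. Then at y, □q holds; since □(□q→q) at x, □q→q at y, so q at y, i.e. Ryy.
The converse is a direct semantic check.
So the correspondent is shift-reflexivity.

shift-reflexivity: \forall x \forall y (Rxy \to Ryy)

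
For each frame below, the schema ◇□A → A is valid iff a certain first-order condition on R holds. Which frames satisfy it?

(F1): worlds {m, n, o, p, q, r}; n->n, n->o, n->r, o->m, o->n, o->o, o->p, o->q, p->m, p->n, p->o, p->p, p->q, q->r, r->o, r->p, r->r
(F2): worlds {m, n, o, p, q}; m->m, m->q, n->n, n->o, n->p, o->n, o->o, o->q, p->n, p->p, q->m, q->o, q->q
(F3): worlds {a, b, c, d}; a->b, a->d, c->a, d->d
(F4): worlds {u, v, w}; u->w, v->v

This is the axiom for symmetry; its first-order frame correspondent is ∀x ∀y (Rxy → Ryx).
(F1): fails — Rom but not Rmo.
(F2): ✓.
(F3): fails — Rca but not Rac.
(F4): fails — Ruw but not Rwu.

(F2)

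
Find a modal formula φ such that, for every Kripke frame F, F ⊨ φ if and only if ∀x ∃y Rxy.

□ψ → ◇ψ

This is seriality; the standard corresponding axiom is D: □ψ → ◇ψ.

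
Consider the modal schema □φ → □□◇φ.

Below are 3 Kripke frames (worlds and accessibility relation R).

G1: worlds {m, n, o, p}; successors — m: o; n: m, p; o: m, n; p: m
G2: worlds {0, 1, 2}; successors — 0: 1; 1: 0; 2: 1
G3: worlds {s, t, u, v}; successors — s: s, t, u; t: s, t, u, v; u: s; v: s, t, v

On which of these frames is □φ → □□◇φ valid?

G2, G3

Frame correspondent (Sahlqvist): ∀x ∀z (xR²z → ∃w (xRw ∧ zRw)) — i.e. a generalized confluence (Geach) condition.
G1: fails — mR²n but no w with mRw and nRw.
G2: holds.
G3: holds.
Valid on: G2, G3.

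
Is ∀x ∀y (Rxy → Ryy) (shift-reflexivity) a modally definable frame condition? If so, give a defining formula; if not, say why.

The condition is shift-reflexivity. A defining modal formula is □(□p → p).
Suppose □(□p→p) is valid. Take Rxy and set V(p)={w : Ryw}. Then at y, □p holds; since □(□p→p) at x, □p→p at y, so p at y, i.e. Ryy.

Yes — defined by □(□p → p)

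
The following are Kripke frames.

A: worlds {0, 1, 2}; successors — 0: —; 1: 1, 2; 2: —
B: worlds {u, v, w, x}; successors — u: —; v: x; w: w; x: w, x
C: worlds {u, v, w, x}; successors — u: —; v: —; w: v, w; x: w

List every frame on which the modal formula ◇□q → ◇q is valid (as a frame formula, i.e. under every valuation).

B

The schema corresponds to a generalized confluence (Geach) condition: ∀x ∀y (xRy → ∃w (yRw ∧ xRw)).
A: fails — 1R2 but no w with 2Rw and 1Rw.
B: ✓.
C: fails — wRv but no t with vRt and wRt.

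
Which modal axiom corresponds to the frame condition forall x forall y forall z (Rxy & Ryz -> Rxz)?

The condition is transitivity. The 4 schema □ψ → □□ψ defines it.
Suppose □ψ→□□ψ is valid. Take Rxy, Ryz and set V(ψ)={w : Rxw}. Then □ψ at x, so □□ψ at x, so □ψ at y, so ψ at z, i.e. Rxz.

□ψ → □□ψ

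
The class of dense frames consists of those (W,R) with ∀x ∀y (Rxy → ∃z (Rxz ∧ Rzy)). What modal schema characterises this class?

This is density; the standard corresponding axiom is C4: □□s → □s.
Suppose □□s→□s is valid. Take Rxy and set V(s)={w : xR²w}. Then □□s at x, so □s at x, so s at y, i.e. ∃z(Rxz∧Rzy).

□□s → □s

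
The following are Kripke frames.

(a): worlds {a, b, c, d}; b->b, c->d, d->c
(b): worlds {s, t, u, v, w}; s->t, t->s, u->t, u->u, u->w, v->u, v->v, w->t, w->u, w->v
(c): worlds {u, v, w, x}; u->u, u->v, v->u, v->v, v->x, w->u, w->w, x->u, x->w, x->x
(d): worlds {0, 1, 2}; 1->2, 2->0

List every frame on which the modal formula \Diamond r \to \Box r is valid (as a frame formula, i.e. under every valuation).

(a), (d)

This is the axiom for partial functionality; its first-order frame correspondent is \forall x \forall y \forall z (Rxy \wedge Rxz \to y = z).
(a): satisfies the condition.
(b): fails — u sees both t and u.
(c): fails — u sees both u and v.
(d): satisfies the condition.
Valid on: (a), (d).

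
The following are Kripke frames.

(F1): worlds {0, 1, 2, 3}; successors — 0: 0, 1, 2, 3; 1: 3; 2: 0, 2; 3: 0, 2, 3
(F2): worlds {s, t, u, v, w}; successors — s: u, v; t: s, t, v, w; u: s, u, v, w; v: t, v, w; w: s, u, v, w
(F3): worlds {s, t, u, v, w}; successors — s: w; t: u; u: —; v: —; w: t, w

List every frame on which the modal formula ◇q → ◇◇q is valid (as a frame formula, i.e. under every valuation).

This is the axiom for a generalized confluence (Geach) condition; its first-order frame correspondent is ∀x ∀y (xRy → ∃w (y = w ∧ xR²w)).
(F1): condition met.
(F2): condition met.
(F3): fails — tRu but no w* with u=w* and tR²w*.

(F1), (F2)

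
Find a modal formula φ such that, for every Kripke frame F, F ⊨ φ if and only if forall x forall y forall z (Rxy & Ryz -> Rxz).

The condition is transitivity. The 4 schema □ψ → □□ψ defines it.
Suppose □ψ→□□ψ is valid. Take Rxy, Ryz and set V(ψ)={w : Rxw}. Then □ψ at x, so □□ψ at x, so □ψ at y, so ψ at z, i.e. Rxz.

□ψ → □□ψ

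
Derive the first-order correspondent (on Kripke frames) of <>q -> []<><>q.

forall x forall y forall z ((xRy & xRz) -> exists w (y = w & z R^2 w))

This is a Sahlqvist (Geach-type) schema ◇^1□^0q → □^1◇^2q.
Minimal-valuation argument: fix x; take any y with xR^1y and any z with xR^1z. Set V(q) to the set of worlds R-reachable from y in exactly 0 steps. Then □^0q holds at y, so the antecedent holds at x; validity forces ◇^2q at z, giving a w with zR^2w and yR^0w.
First-order correspondent: forall x forall y forall z ((xRy & xRz) -> exists w (y = w & z R^2 w)).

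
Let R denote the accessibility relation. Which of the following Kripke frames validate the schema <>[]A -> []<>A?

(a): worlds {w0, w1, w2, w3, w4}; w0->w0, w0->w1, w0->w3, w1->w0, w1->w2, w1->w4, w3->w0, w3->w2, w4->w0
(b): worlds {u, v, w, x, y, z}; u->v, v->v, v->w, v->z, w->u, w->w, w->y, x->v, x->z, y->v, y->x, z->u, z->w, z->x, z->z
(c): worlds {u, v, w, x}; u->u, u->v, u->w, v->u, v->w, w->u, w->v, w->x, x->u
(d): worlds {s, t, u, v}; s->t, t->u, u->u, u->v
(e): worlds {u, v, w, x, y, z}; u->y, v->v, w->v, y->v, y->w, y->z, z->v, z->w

(c), (e)

Frame correspondent (Sahlqvist): forall x forall y forall z (Rxy & Rxz -> exists w (Ryw & Rzw)) — i.e. convergence.
(a): fails — Rw1w2 and Rw1w2 but w2 and w2 have no common successor.
(b): fails — Rww and Rwu but w and u have no common successor.
(c): ✓.
(d): fails — Ruv and Ruv but v and v have no common successor.
(e): ✓.
Valid on: (c), (e).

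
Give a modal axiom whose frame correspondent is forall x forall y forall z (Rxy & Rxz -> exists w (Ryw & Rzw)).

A defining formula is ◇□ψ → □◇ψ (the .2 axiom).
Suppose ◇□ψ→□◇ψ is valid. Take Rxy, Rxz and set V(ψ)={w : Ryw}. Then □ψ at y so ◇□ψ at x, so □◇ψ at x, so ◇ψ at z, giving w with Rzw and Ryw.

◇□ψ → □◇ψ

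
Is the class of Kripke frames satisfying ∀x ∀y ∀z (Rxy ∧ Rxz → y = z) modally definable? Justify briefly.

This is a Sahlqvist condition; the CD axiom ◇p → □p defines it.

Yes, by ◇p → □p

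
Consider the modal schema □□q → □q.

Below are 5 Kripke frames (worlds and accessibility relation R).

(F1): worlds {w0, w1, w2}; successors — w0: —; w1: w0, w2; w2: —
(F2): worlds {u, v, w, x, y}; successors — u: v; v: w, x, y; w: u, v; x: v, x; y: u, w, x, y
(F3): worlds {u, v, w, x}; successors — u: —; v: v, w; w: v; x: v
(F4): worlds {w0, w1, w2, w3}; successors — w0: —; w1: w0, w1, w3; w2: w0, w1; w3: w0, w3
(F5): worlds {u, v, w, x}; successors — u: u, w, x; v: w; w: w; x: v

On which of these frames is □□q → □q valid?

(F3), (F4)

Frame correspondent (Sahlqvist): ∀x ∀y (Rxy → ∃z (Rxz ∧ Rzy)) — i.e. density.
(F1): fails — Rw1w2 but no z with Rw1z and Rzw2.
(F2): fails — Ruv but no z with Ruz and Rzv.
(F3): condition met.
(F4): condition met.
(F5): fails — Rxv but no z with Rxz and Rzv.
Valid on: (F3), (F4).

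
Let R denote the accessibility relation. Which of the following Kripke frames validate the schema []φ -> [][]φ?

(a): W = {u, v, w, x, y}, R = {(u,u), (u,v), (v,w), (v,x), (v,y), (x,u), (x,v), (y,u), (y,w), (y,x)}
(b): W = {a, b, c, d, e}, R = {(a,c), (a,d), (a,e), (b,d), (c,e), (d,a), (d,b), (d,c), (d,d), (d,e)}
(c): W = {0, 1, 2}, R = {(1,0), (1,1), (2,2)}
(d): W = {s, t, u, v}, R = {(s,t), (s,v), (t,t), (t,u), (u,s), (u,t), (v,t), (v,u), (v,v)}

This is the axiom for transitivity; its first-order frame correspondent is forall x forall y forall z (Rxy & Ryz -> Rxz).
(a): fails — Ruv and Rvw but not Ruw.
(b): fails — Rad and Rdb but not Rab.
(c): condition met.
(d): fails — Rut and Rtu but not Ruu.
Valid on: (c).

(c)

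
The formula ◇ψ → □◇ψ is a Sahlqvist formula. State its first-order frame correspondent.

This schema is the 5 axiom.
Its frame correspondent is the Euclidean property — ∀x ∀y ∀z (Rxy ∧ Rxz → Ryz).

the Euclidean property: ∀x ∀y ∀z (Rxy ∧ Rxz → Ryz)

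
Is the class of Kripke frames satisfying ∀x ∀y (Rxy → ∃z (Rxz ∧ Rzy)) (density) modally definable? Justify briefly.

Yes: it is density, defined by the C4 schema □□p → □p.
Suppose □□p→□p is valid. Take Rxy and set V(p)={w : xR²w}. Then □□p at x, so □p at x, so p at y, i.e. ∃z(Rxz∧Rzy).

Yes — defined by □□p → □p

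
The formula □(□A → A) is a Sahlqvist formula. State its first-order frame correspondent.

shift-reflexivity

Suppose □(□A→A) is valid. Take Rxy and set V(A)={w : Ryw}. Then at y, □A holds; since □(□A→A) at x, □A→A at y, so A at y, i.e. Ryy.
Conversely, on a frame with shift-reflexivity the schema holds at every world under every valuation.
So the correspondent is shift-reflexivity.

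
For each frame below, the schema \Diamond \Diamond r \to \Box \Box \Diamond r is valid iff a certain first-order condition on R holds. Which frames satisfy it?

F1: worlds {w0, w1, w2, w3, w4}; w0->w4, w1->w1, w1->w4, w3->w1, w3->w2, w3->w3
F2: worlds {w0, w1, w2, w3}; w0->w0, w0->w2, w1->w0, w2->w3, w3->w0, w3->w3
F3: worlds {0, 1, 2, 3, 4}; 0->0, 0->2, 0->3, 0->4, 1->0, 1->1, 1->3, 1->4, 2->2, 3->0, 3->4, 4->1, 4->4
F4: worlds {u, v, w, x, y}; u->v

Frame correspondent (Sahlqvist): \forall x \forall y \forall z ((x R^2 y \wedge x R^2 z) \to \exists w (y = w \wedge zRw)) — i.e. a generalized confluence (Geach) condition.
F1: fails — w1R²w1, w1R²w4 but no w with w1=w and w4Rw.
F2: fails — w0R²w0, w0R²w2 but no w with w0=w and w2Rw.
F3: fails — 0R²0, 0R²2 but no w with 0=w and 2Rw.
F4: satisfies the condition.
Valid on: F4.

F4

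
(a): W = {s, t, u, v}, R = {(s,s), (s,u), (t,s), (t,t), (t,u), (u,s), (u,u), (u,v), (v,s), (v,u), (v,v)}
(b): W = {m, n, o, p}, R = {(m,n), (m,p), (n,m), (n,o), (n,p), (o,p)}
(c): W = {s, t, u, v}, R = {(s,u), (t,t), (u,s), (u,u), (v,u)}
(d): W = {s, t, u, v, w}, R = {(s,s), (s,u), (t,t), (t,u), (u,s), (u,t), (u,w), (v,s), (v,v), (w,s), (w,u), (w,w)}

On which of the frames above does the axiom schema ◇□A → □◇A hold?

(a), (c), (d)

This is the axiom for convergence; its first-order frame correspondent is ∀x ∀y ∀z (Rxy ∧ Rxz → ∃w (Ryw ∧ Rzw)).
(a): condition met.
(b): fails — Rmn and Rmp but n and p have no common successor.
(c): condition met.
(d): condition met.
Valid on: (a), (c), (d).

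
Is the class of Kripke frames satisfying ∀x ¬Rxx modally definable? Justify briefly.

Any modally definable frame class is closed under surjective bounded morphisms.
The 2-cycle (worlds w0,w1 with w0→w1→w0) is irreflexive, and the map sending every world to a single reflexive point • is a surjective bounded morphism (forth: every edge maps to (•,•); back: every world has a successor). So any modal formula valid on the 2-cycle is also valid on the reflexive point, which is not irreflexive.
Hence irreflexivity is not modally definable.

No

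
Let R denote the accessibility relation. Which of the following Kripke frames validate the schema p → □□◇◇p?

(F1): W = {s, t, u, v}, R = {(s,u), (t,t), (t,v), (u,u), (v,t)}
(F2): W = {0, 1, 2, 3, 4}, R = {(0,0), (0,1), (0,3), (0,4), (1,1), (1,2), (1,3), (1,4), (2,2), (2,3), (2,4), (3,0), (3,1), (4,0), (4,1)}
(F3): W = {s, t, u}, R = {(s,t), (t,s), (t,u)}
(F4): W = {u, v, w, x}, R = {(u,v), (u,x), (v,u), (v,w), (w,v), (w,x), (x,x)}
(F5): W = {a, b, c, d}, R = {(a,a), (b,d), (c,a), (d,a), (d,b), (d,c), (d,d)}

Frame correspondent (Sahlqvist): ∀x ∀z (xR²z → ∃w (x = w ∧ zR²w)) — i.e. a generalized confluence (Geach) condition.
(F1): fails — sR²u but no w with s=w and uR²w.
(F2): holds.
(F3): fails — sR²u but no w with s=w and uR²w.
(F4): fails — uR²x but no t with u=t and xR²t.
(F5): fails — bR²a but no w with b=w and aR²w.

(F2)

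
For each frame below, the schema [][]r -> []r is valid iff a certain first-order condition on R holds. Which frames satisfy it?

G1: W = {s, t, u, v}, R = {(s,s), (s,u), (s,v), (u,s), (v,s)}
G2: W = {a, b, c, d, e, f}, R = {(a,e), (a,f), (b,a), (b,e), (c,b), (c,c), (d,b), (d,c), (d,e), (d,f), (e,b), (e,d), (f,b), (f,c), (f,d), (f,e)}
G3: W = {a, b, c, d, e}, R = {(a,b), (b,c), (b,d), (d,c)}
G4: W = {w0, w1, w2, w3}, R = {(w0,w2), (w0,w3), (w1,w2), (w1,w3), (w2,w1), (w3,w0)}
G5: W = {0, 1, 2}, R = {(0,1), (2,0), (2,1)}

This is the axiom for density; its first-order frame correspondent is forall x forall y (Rxy -> exists z (Rxz & Rzy)).
G1: ✓.
G2: fails — Rdf but no z with Rdz and Rzf.
G3: fails — Rab but no z with Raz and Rzb.
G4: fails — Rw1w2 but no z with Rw1z and Rzw2.
G5: fails — R01 but no z with R0z and Rz1.

G1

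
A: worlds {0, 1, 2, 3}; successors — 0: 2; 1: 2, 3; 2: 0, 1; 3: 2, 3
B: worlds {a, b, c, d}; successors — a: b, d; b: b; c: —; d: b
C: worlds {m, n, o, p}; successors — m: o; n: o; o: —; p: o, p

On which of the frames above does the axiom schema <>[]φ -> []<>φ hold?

This is the axiom for convergence; its first-order frame correspondent is forall x forall y forall z (Rxy & Rxz -> exists w (Ryw & Rzw)).
A: fails — R12 and R13 but 2 and 3 have no common successor.
B: holds.
C: fails — Rmo and Rmo but o and o have no common successor.

B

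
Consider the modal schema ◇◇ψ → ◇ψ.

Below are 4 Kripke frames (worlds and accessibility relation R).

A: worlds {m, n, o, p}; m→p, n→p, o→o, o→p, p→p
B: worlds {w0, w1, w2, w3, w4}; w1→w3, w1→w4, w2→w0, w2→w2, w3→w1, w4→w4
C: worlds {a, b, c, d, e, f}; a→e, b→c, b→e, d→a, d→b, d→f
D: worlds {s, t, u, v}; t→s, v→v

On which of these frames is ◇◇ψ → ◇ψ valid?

A, D

This is the axiom for transitivity; its first-order frame correspondent is ∀x ∀y ∀z (Rxy ∧ Ryz → Rxz).
A: ✓.
B: fails — Rw3w1 and Rw1w3 but not Rw3w3.
C: fails — Rdb and Rbc but not Rdc.
D: ✓.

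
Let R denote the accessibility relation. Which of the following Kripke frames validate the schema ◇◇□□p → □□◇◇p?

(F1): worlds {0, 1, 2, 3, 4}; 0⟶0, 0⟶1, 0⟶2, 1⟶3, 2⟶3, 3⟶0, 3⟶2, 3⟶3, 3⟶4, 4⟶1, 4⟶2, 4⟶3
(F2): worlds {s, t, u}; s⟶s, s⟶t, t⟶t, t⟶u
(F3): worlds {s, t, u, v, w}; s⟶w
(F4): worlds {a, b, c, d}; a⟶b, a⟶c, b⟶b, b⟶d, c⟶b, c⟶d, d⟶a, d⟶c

The schema corresponds to a generalized confluence (Geach) condition: ∀x ∀y ∀z ((xR²y ∧ xR²z) → ∃w (yR²w ∧ zR²w)).
(F1): satisfies the condition.
(F2): fails — sR²s, sR²u but no w with sR²w and uR²w.
(F3): satisfies the condition.
(F4): satisfies the condition.
Valid on: (F1), (F3), (F4).

(F1), (F3), (F4)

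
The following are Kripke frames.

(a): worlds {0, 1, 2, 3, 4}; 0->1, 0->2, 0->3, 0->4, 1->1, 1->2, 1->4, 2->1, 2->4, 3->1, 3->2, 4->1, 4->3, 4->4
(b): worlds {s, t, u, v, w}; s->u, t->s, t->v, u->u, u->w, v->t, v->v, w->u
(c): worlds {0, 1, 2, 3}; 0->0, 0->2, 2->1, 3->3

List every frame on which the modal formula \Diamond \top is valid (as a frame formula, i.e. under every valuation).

(a), (b)

Frame correspondent (Sahlqvist): \forall x \exists y Rxy — i.e. seriality.
(a): satisfies the condition.
(b): satisfies the condition.
(c): fails — world 1 has no successor.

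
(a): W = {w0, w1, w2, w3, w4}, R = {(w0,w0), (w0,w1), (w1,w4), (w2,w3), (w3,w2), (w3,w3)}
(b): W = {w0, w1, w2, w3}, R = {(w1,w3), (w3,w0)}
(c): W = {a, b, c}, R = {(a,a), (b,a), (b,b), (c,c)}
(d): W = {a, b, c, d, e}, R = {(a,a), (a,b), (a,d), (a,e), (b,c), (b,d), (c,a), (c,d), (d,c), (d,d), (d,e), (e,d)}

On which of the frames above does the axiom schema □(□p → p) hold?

(c)

Frame correspondent (Sahlqvist): ∀x ∀y (Rxy → Ryy) — i.e. shift-reflexivity.
(a): fails — Rw3w2 but not Rw2w2.
(b): fails — Rw1w3 but not Rw3w3.
(c): holds.
(d): fails — Rbc but not Rcc.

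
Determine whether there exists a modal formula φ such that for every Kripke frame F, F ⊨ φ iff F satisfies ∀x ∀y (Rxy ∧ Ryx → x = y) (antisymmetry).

Modal frame validity is preserved under surjective bounded morphisms.
The 8-cycle (worlds 0,1,2,3,4,5,6,7 with 0→1→2→3→4→5→6→7→0) is antisymmetric. Sending even-indexed worlds to • and odd-indexed worlds to ∘ is a surjective bounded morphism onto the two-world frame with •↔∘, which is not antisymmetric.
So the class is not modally definable.

Not modally definable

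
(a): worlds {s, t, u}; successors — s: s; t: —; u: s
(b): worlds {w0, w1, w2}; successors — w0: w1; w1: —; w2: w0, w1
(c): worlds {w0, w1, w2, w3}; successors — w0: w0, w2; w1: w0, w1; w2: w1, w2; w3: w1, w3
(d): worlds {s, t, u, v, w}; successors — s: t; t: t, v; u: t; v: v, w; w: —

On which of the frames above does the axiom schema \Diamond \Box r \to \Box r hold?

(a)

Frame correspondent (Sahlqvist): \forall x \forall y \forall z (Rxy \wedge Rxz \to Ryz) — i.e. the Euclidean property.
(a): satisfies the condition.
(b): fails — Rw0w1 and Rw0w1 but not Rw1w1.
(c): fails — Rw0w2 and Rw0w0 but not Rw2w0.
(d): fails — Rtv and Rtt but not Rvt.
Valid on: (a).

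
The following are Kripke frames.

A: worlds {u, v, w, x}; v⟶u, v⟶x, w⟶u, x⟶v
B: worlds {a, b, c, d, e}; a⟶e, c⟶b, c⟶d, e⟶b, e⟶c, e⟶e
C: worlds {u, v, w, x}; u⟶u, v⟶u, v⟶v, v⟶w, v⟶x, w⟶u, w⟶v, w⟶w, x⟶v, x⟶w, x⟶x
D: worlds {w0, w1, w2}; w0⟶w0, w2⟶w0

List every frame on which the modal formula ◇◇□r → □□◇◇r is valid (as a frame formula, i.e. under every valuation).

D

This is the axiom for a generalized confluence (Geach) condition; its first-order frame correspondent is ∀x ∀y ∀z ((xR²y ∧ xR²z) → ∃w (yRw ∧ zR²w)).
A: fails — vR²v, vR²v but no t with vRt and vR²t.
B: fails — aR²b, aR²b but no w with bRw and bR²w.
C: fails — vR²x, vR²u but no t with xRt and uR²t.
D: ✓.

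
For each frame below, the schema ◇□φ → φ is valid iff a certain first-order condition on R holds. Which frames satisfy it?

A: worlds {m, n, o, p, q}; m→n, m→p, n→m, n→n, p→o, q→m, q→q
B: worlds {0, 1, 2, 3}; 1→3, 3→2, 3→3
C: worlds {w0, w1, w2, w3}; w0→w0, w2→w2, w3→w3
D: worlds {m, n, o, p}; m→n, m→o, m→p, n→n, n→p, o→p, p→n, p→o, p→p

Frame correspondent (Sahlqvist): ∀x ∀y (Rxy → Ryx) — i.e. symmetry.
A: fails — Rpo but not Rop.
B: fails — R32 but not R23.
C: condition met.
D: fails — Rmo but not Rom.
Valid on: C.

C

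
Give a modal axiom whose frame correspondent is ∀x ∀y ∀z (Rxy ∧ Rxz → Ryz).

The condition is the Euclidean property. The 5 schema ◇q → □◇q defines it.

◇q → □◇q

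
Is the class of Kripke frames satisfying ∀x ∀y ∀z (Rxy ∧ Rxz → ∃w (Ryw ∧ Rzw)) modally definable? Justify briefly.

Yes: it is convergence, defined by the .2 schema ◇□r → □◇r.

Yes — defined by ◇□r → □◇r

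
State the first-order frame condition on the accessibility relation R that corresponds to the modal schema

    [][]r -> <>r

This is a Sahlqvist (Geach-type) schema ◇^0□^2r → □^0◇^1r.
Minimal-valuation argument: fix x; take any y with xR^0y and any z with xR^0z. Set V(r) to the set of worlds R-reachable from y in exactly 2 steps. Then □^2r holds at y, so the antecedent holds at x; validity forces ◇^1r at z, giving a w with zR^1w and yR^2w.
First-order correspondent: forall x exists w (x R^2 w & xRw).

forall x exists w (x R^2 w & xRw)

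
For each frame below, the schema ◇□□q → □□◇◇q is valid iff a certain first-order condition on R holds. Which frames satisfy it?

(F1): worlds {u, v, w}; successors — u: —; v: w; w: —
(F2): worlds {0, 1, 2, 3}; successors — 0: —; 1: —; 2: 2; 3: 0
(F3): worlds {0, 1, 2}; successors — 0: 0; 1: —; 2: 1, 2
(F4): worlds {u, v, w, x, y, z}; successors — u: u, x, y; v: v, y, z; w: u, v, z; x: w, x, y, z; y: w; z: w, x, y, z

(F1), (F2), (F4)

The schema corresponds to a generalized confluence (Geach) condition: ∀x ∀y ∀z ((xRy ∧ xR²z) → ∃w (yR²w ∧ zR²w)).
(F1): condition met.
(F2): condition met.
(F3): fails — 2R1, 2R²1 but no w with 1R²w and 1R²w.
(F4): condition met.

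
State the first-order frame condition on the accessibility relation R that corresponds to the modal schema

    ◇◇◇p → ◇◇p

This is a Sahlqvist (Geach-type) schema ◇^3□^0p → □^0◇^2p.
Minimal-valuation argument: fix x; take any y with xR^3y and any z with xR^0z. Set V(p) to the set of worlds R-reachable from y in exactly 0 steps. Then □^0p holds at y, so the antecedent holds at x; validity forces ◇^2p at z, giving a w with zR^2w and yR^0w.
First-order correspondent: ∀x ∀y (xR³y → ∃w (y = w ∧ xR²w)).

∀x ∀y (xR³y → ∃w (y = w ∧ xR²w))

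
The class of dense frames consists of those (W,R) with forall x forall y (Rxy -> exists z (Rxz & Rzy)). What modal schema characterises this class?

A defining formula is □□ψ → □ψ (the C4 axiom).
Suppose □□ψ→□ψ is valid. Take Rxy and set V(ψ)={w : xR²w}. Then □□ψ at x, so □ψ at x, so ψ at y, i.e. ∃z(Rxz∧Rzy).

□□ψ → □ψ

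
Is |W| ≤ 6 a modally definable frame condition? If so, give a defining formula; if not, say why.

Modal frame validity is preserved under disjoint unions.
Any modal formula valid on each of 7 disjoint one-world frames is valid on their disjoint union (validity is preserved under disjoint unions). Each one-world frame has |W|=1≤6, but the union has |W|=7.
So no modal formula (or set of formulas) defines exactly the |W|≤6 frames.

Not definable by any modal formula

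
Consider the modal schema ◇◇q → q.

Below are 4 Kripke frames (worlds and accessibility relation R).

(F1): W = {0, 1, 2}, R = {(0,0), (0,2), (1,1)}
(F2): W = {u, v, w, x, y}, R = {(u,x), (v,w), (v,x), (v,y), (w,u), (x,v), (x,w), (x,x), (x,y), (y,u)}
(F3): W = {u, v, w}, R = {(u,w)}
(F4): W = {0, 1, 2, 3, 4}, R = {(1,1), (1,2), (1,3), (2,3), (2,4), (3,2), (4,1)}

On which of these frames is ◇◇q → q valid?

(F3)

This is the axiom for a generalized confluence (Geach) condition; its first-order frame correspondent is ∀x ∀y (xR²y → ∃w (y = w ∧ x = w)).
(F1): fails — 0R²2 but 2 ≠ 0.
(F2): fails — uR²v but v ≠ u.
(F3): ✓.
(F4): fails — 1R²2 but 2 ≠ 1.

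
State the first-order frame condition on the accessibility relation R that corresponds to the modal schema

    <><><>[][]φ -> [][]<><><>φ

forall x forall y forall z ((x R^3 y & x R^2 z) -> exists w (y R^2 w & z R^3 w))

This is a Sahlqvist (Geach-type) schema ◇^3□^2φ → □^2◇^3φ.
Minimal-valuation argument: fix x; take any y with xR^3y and any z with xR^2z. Set V(φ) to the set of worlds R-reachable from y in exactly 2 steps. Then □^2φ holds at y, so the antecedent holds at x; validity forces ◇^3φ at z, giving a w with zR^3w and yR^2w.
First-order correspondent: forall x forall y forall z ((x R^3 y & x R^2 z) -> exists w (y R^2 w & z R^3 w)).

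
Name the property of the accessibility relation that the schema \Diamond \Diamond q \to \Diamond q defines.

transitivity

Replacing q by ¬q and contraposing gives the equivalent schema □q → □□q.
Suppose □q→□□q is valid. Take Rxy, Ryz and set V(q)={w : Rxw}. Then □q at x, so □□q at x, so □q at y, so q at z, i.e. Rxz.
The converse is a direct semantic check.
So the correspondent is transitivity.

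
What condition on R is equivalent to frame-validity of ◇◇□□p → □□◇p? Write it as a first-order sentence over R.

This is a Sahlqvist (Geach-type) schema ◇^2□^2p → □^2◇^1p.
Minimal-valuation argument: fix x; take any y with xR^2y and any z with xR^2z. Set V(p) to the set of worlds R-reachable from y in exactly 2 steps. Then □^2p holds at y, so the antecedent holds at x; validity forces ◇^1p at z, giving a w with zR^1w and yR^2w.
First-order correspondent: ∀x ∀y ∀z ((xR²y ∧ xR²z) → ∃w (yR²w ∧ zRw)).

∀x ∀y ∀z ((xR²y ∧ xR²z) → ∃w (yR²w ∧ zRw))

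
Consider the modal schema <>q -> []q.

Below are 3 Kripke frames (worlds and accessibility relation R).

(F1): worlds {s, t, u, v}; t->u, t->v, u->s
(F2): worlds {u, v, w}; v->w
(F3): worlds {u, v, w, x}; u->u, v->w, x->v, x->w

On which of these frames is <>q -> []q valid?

(F2)

Frame correspondent (Sahlqvist): forall x forall y forall z (Rxy & Rxz -> y = z) — i.e. partial functionality.
(F1): fails — t sees both u and v.
(F2): holds.
(F3): fails — x sees both v and w.
Valid on: (F2).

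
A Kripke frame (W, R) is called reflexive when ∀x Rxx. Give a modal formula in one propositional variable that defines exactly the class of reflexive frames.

The condition is reflexivity. The T schema □r → r defines it.

□r → r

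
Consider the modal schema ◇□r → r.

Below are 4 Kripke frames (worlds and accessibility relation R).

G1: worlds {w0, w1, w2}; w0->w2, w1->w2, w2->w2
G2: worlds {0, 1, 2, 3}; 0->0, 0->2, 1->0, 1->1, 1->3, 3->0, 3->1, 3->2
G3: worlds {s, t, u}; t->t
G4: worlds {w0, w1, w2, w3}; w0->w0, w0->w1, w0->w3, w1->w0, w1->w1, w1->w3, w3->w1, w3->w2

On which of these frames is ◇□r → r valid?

Frame correspondent (Sahlqvist): ∀x ∀y (Rxy → Ryx) — i.e. symmetry.
G1: fails — Rw1w2 but not Rw2w1.
G2: fails — R10 but not R01.
G3: satisfies the condition.
G4: fails — Rw3w2 but not Rw2w3.
Valid on: G3.

G3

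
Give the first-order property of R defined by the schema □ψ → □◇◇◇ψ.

This is a Sahlqvist (Geach-type) schema ◇^0□^1ψ → □^1◇^3ψ.
Minimal-valuation argument: fix x; take any y with xR^0y and any z with xR^1z. Set V(ψ) to the set of worlds R-reachable from y in exactly 1 step. Then □^1ψ holds at y, so the antecedent holds at x; validity forces ◇^3ψ at z, giving a w with zR^3w and yR^1w.
First-order correspondent: ∀x ∀z (xRz → ∃w (xRw ∧ zR³w)).

∀x ∀z (xRz → ∃w (xRw ∧ zR³w))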